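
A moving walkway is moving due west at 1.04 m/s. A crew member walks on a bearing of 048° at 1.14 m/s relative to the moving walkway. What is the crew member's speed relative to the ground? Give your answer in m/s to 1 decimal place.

0.8 m/s

Taking east as x and north as y: moving walkway velocity = (-1.040, 0.000) m/s; crew member velocity relative to moving walkway = (0.847, 0.763) m/s.
Velocity relative to ground = (-1.040, 0.000) + (0.847, 0.763) = (-0.193, 0.763) m/s.
Speed = |(-0.193, 0.763)| = 0.787 m/s.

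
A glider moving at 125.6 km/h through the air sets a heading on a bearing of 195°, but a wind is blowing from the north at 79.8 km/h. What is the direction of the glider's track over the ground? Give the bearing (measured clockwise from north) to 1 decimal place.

189.2°

Taking east as x and north as y: velocity relative to the air = (-32.508, -121.320) km/h; the air relative to ground = (0.000, -79.800) km/h.
Velocity relative to ground = (-32.508, -121.320) + (0.000, -79.800) = (-32.508, -201.120) km/h.
Bearing = atan2(-32.51, -201.12) = 189.18° clockwise from north.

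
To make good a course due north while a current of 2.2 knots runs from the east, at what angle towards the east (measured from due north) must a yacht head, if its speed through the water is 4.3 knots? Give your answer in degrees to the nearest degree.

The current pushes perpendicular to the desired track; the heading must have a component into the current equal to 2.2 knots: 4.3 sin θ = 2.2.
sin θ = 0.5116, so θ = 30.772°.

31°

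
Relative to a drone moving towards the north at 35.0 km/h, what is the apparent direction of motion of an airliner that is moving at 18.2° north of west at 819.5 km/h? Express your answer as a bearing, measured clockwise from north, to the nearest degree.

Taking east as x and north as y: airliner velocity = (-778.502, 255.958) km/h; drone velocity = (0.000, 35.000) km/h.
Velocity of airliner relative to drone = (-778.502, 255.958) − (0.000, 35.000) = (-778.502, 220.958) km/h.
Bearing = atan2(-778.50, 220.96) = 285.85° clockwise from north.

286°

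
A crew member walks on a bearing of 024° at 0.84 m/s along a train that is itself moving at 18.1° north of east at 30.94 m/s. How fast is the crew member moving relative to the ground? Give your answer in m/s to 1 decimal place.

31.5 m/s

Taking east as x and north as y: train velocity = (29.409, 9.612) m/s; crew member velocity relative to train = (0.342, 0.767) m/s.
Velocity relative to ground = (29.409, 9.612) + (0.342, 0.767) = (29.751, 10.380) m/s.
Speed = |(29.751, 10.380)| = 31.509 m/s.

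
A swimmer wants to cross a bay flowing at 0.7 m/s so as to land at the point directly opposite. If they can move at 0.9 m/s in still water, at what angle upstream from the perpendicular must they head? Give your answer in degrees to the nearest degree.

51°

To cancel the current, the upstream component of the swimmer's velocity must equal the flow: 0.9 sin θ = 0.7.
sin θ = 0.7 / 0.9 = 0.7778.
θ = arcsin(0.7778) = 51.058°.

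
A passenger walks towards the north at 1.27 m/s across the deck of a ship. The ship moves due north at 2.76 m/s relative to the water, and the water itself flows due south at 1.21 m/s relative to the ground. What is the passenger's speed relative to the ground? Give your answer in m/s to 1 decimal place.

In east/north components (m/s): passenger relative to ship = (0.000, 1.270); ship relative to water = (0.000, 2.760); water relative to ground = (0.000, -1.210).
Sum = (0.000, 2.820) m/s.
Speed = |(0.000, 2.820)| = 2.820 m/s.

2.8 m/s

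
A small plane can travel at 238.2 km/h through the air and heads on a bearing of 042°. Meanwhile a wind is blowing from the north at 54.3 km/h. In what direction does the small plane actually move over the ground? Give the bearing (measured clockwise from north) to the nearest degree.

Taking east as x and north as y: velocity relative to the air = (159.387, 177.017) km/h; the air relative to ground = (0.000, -54.300) km/h.
Velocity relative to ground = (159.387, 177.017) + (0.000, -54.300) = (159.387, 122.717) km/h.
Bearing = atan2(159.39, 122.72) = 52.41° clockwise from north.

052°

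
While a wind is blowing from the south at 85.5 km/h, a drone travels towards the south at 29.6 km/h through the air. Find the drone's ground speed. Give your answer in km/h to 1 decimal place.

Taking east as x and north as y: velocity relative to the air = (0.000, -29.600) km/h; the air relative to ground = (0.000, 85.500) km/h.
Velocity relative to ground = (0.000, -29.600) + (0.000, 85.500) = (0.000, 55.900) km/h.
Speed = |(0.000, 55.900)| = 55.900 km/h.

55.9 km/h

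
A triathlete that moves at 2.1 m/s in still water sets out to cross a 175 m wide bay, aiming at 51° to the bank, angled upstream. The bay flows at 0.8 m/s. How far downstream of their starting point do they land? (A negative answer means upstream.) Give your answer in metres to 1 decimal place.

-55.9 m

Perpendicular speed = 1.632 m/s; crossing time = 175 / 1.632 = 107.230 s.
Net downstream speed = -0.522 m/s.
Drift = -0.522 × 107.230 = -55.928 m (upstream).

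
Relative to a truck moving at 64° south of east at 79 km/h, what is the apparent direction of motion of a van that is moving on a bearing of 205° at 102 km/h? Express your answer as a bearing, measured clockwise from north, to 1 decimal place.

Taking east as x and north as y: van velocity = (-43.107, -92.443) km/h; truck velocity = (34.631, -71.005) km/h.
Velocity of van relative to truck = (-43.107, -92.443) − (34.631, -71.005) = (-77.738, -21.439) km/h.
Bearing = atan2(-77.74, -21.44) = 254.58° clockwise from north.

254.6°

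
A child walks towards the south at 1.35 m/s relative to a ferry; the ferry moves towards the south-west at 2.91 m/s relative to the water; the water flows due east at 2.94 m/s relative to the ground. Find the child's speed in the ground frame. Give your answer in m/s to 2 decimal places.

3.52 m/s

In east/north components (m/s): child relative to ferry = (0.000, -1.350); ferry relative to water = (-2.058, -2.058); water relative to ground = (2.940, 0.000).
Sum = (0.882, -3.408) m/s.
Speed = |(0.882, -3.408)| = 3.520 m/s.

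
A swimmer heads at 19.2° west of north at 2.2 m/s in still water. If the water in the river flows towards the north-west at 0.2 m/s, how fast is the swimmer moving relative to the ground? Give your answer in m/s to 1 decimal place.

2.4 m/s

Taking east as x and north as y: velocity relative to the water = (-0.724, 2.078) m/s; the water relative to ground = (-0.141, 0.141) m/s.
Velocity relative to ground = (-0.724, 2.078) + (-0.141, 0.141) = (-0.865, 2.219) m/s.
Speed = |(-0.865, 2.219)| = 2.382 m/s.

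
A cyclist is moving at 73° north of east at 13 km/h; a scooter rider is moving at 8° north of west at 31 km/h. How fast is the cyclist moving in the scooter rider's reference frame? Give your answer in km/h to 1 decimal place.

35.4 km/h

Taking east as x and north as y: cyclist velocity = (3.801, 12.432) km/h; scooter rider velocity = (-30.698, 4.314) km/h.
Velocity of cyclist relative to scooter rider = (3.801, 12.432) − (-30.698, 4.314) = (34.499, 8.118) km/h.
Magnitude = |(34.499, 8.118)| = 35.441 km/h.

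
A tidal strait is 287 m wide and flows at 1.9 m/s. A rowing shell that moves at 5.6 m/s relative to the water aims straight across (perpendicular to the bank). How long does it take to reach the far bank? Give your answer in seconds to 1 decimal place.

51.3 s

The component of the rowing shell's velocity perpendicular to the bank is 5.6 m/s.
The flow acts along the bank and has no component across it.
Time = 287 / 5.600 = 51.250 s.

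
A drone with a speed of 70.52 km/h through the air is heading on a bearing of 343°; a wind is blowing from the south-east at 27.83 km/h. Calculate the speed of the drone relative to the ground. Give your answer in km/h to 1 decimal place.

Taking east as x and north as y: velocity relative to the air = (-20.618, 67.439) km/h; the air relative to ground = (-19.679, 19.679) km/h.
Velocity relative to ground = (-20.618, 67.439) + (-19.679, 19.679) = (-40.297, 87.117) km/h.
Speed = |(-40.297, 87.117)| = 95.986 km/h.

96.0 km/h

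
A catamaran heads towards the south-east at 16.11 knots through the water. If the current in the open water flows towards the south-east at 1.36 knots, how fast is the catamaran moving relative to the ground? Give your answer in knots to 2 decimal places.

Taking east as x and north as y: velocity relative to the water = (11.391, -11.391) knots; the water relative to ground = (0.962, -0.962) knots.
Velocity relative to ground = (11.391, -11.391) + (0.962, -0.962) = (12.353, -12.353) knots.
Speed = |(12.353, -12.353)| = 17.470 knots.

17.47 knots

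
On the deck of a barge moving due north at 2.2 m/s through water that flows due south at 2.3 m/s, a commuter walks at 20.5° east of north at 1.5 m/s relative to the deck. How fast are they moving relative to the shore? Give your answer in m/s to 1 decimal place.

1.4 m/s

In east/north components (m/s): commuter relative to barge = (0.525, 1.405); barge relative to water = (0.000, 2.200); water relative to ground = (0.000, -2.300).
Sum = (0.525, 1.305) m/s.
Speed = |(0.525, 1.305)| = 1.407 m/s.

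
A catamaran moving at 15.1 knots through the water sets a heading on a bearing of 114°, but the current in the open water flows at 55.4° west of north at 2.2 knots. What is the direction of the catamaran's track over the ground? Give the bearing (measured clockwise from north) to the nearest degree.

Taking east as x and north as y: velocity relative to the water = (13.795, -6.142) knots; the water relative to ground = (-1.811, 1.249) knots.
Velocity relative to ground = (13.795, -6.142) + (-1.811, 1.249) = (11.984, -4.892) knots.
Bearing = atan2(11.98, -4.89) = 112.21° clockwise from north.

112°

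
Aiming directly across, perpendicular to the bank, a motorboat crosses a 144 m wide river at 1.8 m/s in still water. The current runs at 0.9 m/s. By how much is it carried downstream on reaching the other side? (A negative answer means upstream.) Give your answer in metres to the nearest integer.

72 m

Perpendicular speed = 1.800 m/s; crossing time = 144 / 1.800 = 80.000 s.
Net downstream speed = 0.900 m/s.
Drift = 0.900 × 80.000 = 72.000 m (downstream).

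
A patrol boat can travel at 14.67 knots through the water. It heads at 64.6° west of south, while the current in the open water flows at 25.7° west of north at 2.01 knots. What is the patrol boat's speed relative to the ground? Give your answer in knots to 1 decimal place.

Taking east as x and north as y: velocity relative to the water = (-13.252, -6.292) knots; the water relative to ground = (-0.872, 1.811) knots.
Velocity relative to ground = (-13.252, -6.292) + (-0.872, 1.811) = (-14.124, -4.481) knots.
Speed = |(-14.124, -4.481)| = 14.817 knots.

14.8 knots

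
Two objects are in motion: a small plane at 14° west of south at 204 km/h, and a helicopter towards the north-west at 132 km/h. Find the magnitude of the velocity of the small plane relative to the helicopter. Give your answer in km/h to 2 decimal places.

Taking east as x and north as y: small plane velocity = (-49.352, -197.940) km/h; helicopter velocity = (-93.338, 93.338) km/h.
Velocity of small plane relative to helicopter = (-49.352, -197.940) − (-93.338, 93.338) = (43.986, -291.278) km/h.
Magnitude = |(43.986, -291.278)| = 294.581 km/h.

294.58 km/h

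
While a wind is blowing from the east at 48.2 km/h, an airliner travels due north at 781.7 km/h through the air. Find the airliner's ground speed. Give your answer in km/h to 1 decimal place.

Taking east as x and north as y: velocity relative to the air = (0.000, 781.700) km/h; the air relative to ground = (-48.200, 0.000) km/h.
Velocity relative to ground = (0.000, 781.700) + (-48.200, 0.000) = (-48.200, 781.700) km/h.
Speed = |(-48.200, 781.700)| = 783.185 km/h.

783.2 km/h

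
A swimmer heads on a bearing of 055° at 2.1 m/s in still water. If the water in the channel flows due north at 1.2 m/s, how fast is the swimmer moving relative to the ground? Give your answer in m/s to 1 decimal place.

3.0 m/s

Taking east as x and north as y: velocity relative to the water = (1.720, 1.205) m/s; the water relative to ground = (0.000, 1.200) m/s.
Velocity relative to ground = (1.720, 1.205) + (0.000, 1.200) = (1.720, 2.405) m/s.
Speed = |(1.720, 2.405)| = 2.956 m/s.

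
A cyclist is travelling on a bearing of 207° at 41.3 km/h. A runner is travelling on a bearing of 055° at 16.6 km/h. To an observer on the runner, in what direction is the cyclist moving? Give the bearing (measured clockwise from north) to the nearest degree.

Taking east as x and north as y: cyclist velocity = (-18.750, -36.799) km/h; runner velocity = (13.598, 9.521) km/h.
Velocity of cyclist relative to runner = (-18.750, -36.799) − (13.598, 9.521) = (-32.348, -46.320) km/h.
Bearing = atan2(-32.35, -46.32) = 214.93° clockwise from north.

215°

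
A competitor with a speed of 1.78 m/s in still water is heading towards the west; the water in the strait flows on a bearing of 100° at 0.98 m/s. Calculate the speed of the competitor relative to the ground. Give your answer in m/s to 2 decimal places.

Taking east as x and north as y: velocity relative to the water = (-1.780, 0.000) m/s; the water relative to ground = (0.965, -0.170) m/s.
Velocity relative to ground = (-1.780, 0.000) + (0.965, -0.170) = (-0.815, -0.170) m/s.
Speed = |(-0.815, -0.170)| = 0.832 m/s.

0.83 m/s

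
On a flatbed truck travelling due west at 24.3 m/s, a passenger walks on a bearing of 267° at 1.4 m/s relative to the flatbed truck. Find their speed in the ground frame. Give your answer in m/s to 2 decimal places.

25.70 m/s

Taking east as x and north as y: flatbed truck velocity = (-24.300, 0.000) m/s; passenger velocity relative to flatbed truck = (-1.398, -0.073) m/s.
Velocity relative to ground = (-24.300, 0.000) + (-1.398, -0.073) = (-25.698, -0.073) m/s.
Speed = |(-25.698, -0.073)| = 25.698 m/s.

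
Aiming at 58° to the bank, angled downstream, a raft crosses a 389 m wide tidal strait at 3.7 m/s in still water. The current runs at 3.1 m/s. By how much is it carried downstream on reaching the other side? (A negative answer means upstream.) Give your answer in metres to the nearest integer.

Perpendicular speed = 3.138 m/s; crossing time = 389 / 3.138 = 123.973 s.
Net downstream speed = 5.061 m/s.
Drift = 5.061 × 123.973 = 627.391 m (downstream).

627 m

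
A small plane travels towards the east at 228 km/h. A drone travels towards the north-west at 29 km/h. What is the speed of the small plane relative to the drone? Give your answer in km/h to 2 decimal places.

249.35 km/h

Taking east as x and north as y: small plane velocity = (228.000, 0.000) km/h; drone velocity = (-20.506, 20.506) km/h.
Velocity of small plane relative to drone = (228.000, 0.000) − (-20.506, 20.506) = (248.506, -20.506) km/h.
Magnitude = |(248.506, -20.506)| = 249.351 km/h.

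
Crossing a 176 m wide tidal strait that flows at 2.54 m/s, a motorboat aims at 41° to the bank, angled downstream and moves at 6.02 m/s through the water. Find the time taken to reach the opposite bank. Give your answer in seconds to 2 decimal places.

The component of the motorboat's velocity perpendicular to the bank is 6.02 × sin 41° = 3.949 m/s.
The current is parallel to the bank, so it does not affect the crossing time.
Time = 176 / 3.949 = 44.563 s.

44.56 s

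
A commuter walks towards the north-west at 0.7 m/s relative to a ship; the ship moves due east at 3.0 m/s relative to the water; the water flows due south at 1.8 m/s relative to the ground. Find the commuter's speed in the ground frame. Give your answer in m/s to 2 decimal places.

2.82 m/s

In east/north components (m/s): commuter relative to ship = (-0.495, 0.495); ship relative to water = (3.000, 0.000); water relative to ground = (0.000, -1.800).
Sum = (2.505, -1.305) m/s.
Speed = |(2.505, -1.305)| = 2.825 m/s.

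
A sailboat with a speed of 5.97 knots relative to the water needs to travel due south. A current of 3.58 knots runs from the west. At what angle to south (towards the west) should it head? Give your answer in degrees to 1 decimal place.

The current pushes perpendicular to the desired track; the heading must have a component into the current equal to 3.58 knots: 5.97 sin θ = 3.58.
sin θ = 0.5997, so θ = 36.846°.

36.8°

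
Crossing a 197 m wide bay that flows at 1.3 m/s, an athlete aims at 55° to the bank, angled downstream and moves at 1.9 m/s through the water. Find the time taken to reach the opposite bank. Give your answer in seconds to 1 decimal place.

The component of the athlete's velocity perpendicular to the bank is 1.9 × sin 55° = 1.556 m/s.
The flow acts along the bank and has no component across it.
Time = 197 / 1.556 = 126.575 s.

126.6 s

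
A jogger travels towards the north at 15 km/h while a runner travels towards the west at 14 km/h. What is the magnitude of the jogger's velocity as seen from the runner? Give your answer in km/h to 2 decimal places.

20.52 km/h

Taking east as x and north as y: jogger velocity = (0.000, 15.000) km/h; runner velocity = (-14.000, 0.000) km/h.
Velocity of jogger relative to runner = (0.000, 15.000) − (-14.000, 0.000) = (14.000, 15.000) km/h.
Magnitude = |(14.000, 15.000)| = 20.518 km/h.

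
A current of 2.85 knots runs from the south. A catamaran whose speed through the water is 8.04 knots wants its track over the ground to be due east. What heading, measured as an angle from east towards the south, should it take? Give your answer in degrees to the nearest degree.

The current pushes perpendicular to the desired track; the heading must have a component into the current equal to 2.85 knots: 8.04 sin θ = 2.85.
sin θ = 0.3545, so θ = 20.761°.

21°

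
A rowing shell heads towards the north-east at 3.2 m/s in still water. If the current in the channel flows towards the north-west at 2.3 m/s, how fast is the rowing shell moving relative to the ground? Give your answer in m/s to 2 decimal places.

3.94 m/s

Taking east as x and north as y: velocity relative to the water = (2.263, 2.263) m/s; the water relative to ground = (-1.626, 1.626) m/s.
Velocity relative to ground = (2.263, 2.263) + (-1.626, 1.626) = (0.636, 3.889) m/s.
Speed = |(0.636, 3.889)| = 3.941 m/s.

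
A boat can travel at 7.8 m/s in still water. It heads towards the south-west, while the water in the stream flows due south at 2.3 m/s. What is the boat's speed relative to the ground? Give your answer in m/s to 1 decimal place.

9.6 m/s

Taking east as x and north as y: velocity relative to the water = (-5.515, -5.515) m/s; the water relative to ground = (0.000, -2.300) m/s.
Velocity relative to ground = (-5.515, -5.515) + (0.000, -2.300) = (-5.515, -7.815) m/s.
Speed = |(-5.515, -7.815)| = 9.566 m/s.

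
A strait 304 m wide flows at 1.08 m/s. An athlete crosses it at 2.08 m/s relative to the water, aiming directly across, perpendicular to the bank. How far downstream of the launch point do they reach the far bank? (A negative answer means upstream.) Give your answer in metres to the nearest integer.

158 m

Perpendicular speed = 2.080 m/s; crossing time = 304 / 2.080 = 146.154 s.
Net downstream speed = 1.080 m/s.
Drift = 1.080 × 146.154 = 157.846 m (downstream).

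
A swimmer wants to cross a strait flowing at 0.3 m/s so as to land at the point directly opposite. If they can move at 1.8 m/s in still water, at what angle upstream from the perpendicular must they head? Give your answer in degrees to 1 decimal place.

9.6°

To cancel the current, the upstream component of the swimmer's velocity must equal the flow: 1.8 sin θ = 0.3.
sin θ = 0.3 / 1.8 = 0.1667.
θ = arcsin(0.1667) = 9.594°.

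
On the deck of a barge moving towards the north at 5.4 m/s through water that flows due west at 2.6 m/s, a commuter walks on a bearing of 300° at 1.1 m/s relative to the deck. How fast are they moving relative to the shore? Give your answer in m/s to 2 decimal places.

In east/north components (m/s): commuter relative to barge = (-0.953, 0.550); barge relative to water = (0.000, 5.400); water relative to ground = (-2.600, 0.000).
Sum = (-3.553, 5.950) m/s.
Speed = |(-3.553, 5.950)| = 6.930 m/s.

6.93 m/s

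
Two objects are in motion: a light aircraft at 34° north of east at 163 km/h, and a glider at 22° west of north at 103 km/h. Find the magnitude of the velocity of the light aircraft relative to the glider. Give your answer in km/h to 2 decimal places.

173.77 km/h

Taking east as x and north as y: light aircraft velocity = (135.133, 91.148) km/h; glider velocity = (-38.584, 95.500) km/h.
Velocity of light aircraft relative to glider = (135.133, 91.148) − (-38.584, 95.500) = (173.718, -4.351) km/h.
Magnitude = |(173.718, -4.351)| = 173.772 km/h.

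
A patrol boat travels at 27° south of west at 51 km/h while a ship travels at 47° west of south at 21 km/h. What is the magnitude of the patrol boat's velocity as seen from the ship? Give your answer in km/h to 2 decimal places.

31.35 km/h

Taking east as x and north as y: patrol boat velocity = (-45.441, -23.154) km/h; ship velocity = (-15.358, -14.322) km/h.
Velocity of patrol boat relative to ship = (-45.441, -23.154) − (-15.358, -14.322) = (-30.083, -8.832) km/h.
Magnitude = |(-30.083, -8.832)| = 31.352 km/h.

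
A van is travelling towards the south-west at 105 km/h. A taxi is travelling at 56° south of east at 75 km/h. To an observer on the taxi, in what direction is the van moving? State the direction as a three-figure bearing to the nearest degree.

Taking east as x and north as y: van velocity = (-74.246, -74.246) km/h; taxi velocity = (41.939, -62.178) km/h.
Velocity of van relative to taxi = (-74.246, -74.246) − (41.939, -62.178) = (-116.186, -12.068) km/h.
Bearing = atan2(-116.19, -12.07) = 264.07° clockwise from north.

264°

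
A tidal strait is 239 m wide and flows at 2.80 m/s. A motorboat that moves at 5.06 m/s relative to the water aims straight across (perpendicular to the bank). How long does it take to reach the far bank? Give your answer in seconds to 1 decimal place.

47.2 s

The component of the motorboat's velocity perpendicular to the bank is 5.06 m/s.
Only the cross-stream component determines the crossing time; the current contributes nothing perpendicular to the bank.
Time = 239 / 5.060 = 47.233 s.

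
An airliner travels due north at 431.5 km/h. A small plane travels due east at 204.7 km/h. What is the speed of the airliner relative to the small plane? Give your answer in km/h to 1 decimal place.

477.6 km/h

Taking east as x and north as y: airliner velocity = (0.000, 431.500) km/h; small plane velocity = (204.700, 0.000) km/h.
Velocity of airliner relative to small plane = (0.000, 431.500) − (204.700, 0.000) = (-204.700, 431.500) km/h.
Magnitude = |(-204.700, 431.500)| = 477.592 km/h.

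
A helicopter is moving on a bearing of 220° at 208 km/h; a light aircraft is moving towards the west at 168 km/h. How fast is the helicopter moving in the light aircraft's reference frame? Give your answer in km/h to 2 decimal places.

Taking east as x and north as y: helicopter velocity = (-133.700, -159.337) km/h; light aircraft velocity = (-168.000, 0.000) km/h.
Velocity of helicopter relative to light aircraft = (-133.700, -159.337) − (-168.000, 0.000) = (34.300, -159.337) km/h.
Magnitude = |(34.300, -159.337)| = 162.987 km/h.

162.99 km/h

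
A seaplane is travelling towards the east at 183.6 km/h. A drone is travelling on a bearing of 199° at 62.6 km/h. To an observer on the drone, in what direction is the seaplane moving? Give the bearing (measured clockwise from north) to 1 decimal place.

073.8°

Taking east as x and north as y: seaplane velocity = (183.600, 0.000) km/h; drone velocity = (-20.381, -59.189) km/h.
Velocity of seaplane relative to drone = (183.600, 0.000) − (-20.381, -59.189) = (203.981, 59.189) km/h.
Bearing = atan2(203.98, 59.19) = 73.82° clockwise from north.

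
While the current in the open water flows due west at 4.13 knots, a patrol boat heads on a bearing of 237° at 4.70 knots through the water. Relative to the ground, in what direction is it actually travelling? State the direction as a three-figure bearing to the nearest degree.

Taking east as x and north as y: velocity relative to the water = (-3.942, -2.560) knots; the water relative to ground = (-4.130, 0.000) knots.
Velocity relative to ground = (-3.942, -2.560) + (-4.130, 0.000) = (-8.072, -2.560) knots.
Bearing = atan2(-8.07, -2.56) = 252.40° clockwise from north.

252°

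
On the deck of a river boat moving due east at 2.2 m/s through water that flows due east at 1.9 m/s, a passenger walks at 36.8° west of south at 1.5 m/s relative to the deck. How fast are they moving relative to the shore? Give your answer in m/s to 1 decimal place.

3.4 m/s

In east/north components (m/s): passenger relative to river boat = (-0.899, -1.201); river boat relative to water = (2.200, 0.000); water relative to ground = (1.900, 0.000).
Sum = (3.201, -1.201) m/s.
Speed = |(3.201, -1.201)| = 3.419 m/s.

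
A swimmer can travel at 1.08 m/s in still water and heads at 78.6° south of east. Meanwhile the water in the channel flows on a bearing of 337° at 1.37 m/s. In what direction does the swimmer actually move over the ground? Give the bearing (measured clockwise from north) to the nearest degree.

Taking east as x and north as y: velocity relative to the water = (0.213, -1.059) m/s; the water relative to ground = (-0.535, 1.261) m/s.
Velocity relative to ground = (0.213, -1.059) + (-0.535, 1.261) = (-0.322, 0.202) m/s.
Bearing = atan2(-0.32, 0.20) = 302.17° clockwise from north.

302°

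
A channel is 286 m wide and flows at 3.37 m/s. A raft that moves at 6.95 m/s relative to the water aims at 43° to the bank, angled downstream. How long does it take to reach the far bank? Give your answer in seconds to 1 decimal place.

The component of the raft's velocity perpendicular to the bank is 6.95 × sin 43° = 4.740 m/s.
The current is parallel to the bank, so it does not affect the crossing time.
Time = 286 / 4.740 = 60.339 s.

60.3 s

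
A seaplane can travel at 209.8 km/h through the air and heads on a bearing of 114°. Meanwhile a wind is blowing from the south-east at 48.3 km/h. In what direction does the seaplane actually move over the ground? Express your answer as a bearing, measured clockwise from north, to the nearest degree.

108°

Taking east as x and north as y: velocity relative to the air = (191.662, -85.333) km/h; the air relative to ground = (-34.153, 34.153) km/h.
Velocity relative to ground = (191.662, -85.333) + (-34.153, 34.153) = (157.509, -51.180) km/h.
Bearing = atan2(157.51, -51.18) = 108.00° clockwise from north.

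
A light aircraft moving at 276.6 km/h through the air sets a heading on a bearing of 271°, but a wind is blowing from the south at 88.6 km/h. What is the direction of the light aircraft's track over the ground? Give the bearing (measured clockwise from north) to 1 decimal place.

288.7°

Taking east as x and north as y: velocity relative to the air = (-276.558, 4.827) km/h; the air relative to ground = (0.000, 88.600) km/h.
Velocity relative to ground = (-276.558, 4.827) + (0.000, 88.600) = (-276.558, 93.427) km/h.
Bearing = atan2(-276.56, 93.43) = 288.67° clockwise from north.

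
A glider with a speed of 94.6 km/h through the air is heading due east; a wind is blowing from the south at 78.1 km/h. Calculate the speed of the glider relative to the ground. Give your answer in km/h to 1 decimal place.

Taking east as x and north as y: velocity relative to the air = (94.600, 0.000) km/h; the air relative to ground = (0.000, 78.100) km/h.
Velocity relative to ground = (94.600, 0.000) + (0.000, 78.100) = (94.600, 78.100) km/h.
Speed = |(94.600, 78.100)| = 122.673 km/h.

122.7 km/h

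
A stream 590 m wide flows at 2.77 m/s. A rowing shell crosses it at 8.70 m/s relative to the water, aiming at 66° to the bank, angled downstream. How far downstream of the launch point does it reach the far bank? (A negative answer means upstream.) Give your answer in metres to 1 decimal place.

Perpendicular speed = 7.948 m/s; crossing time = 590 / 7.948 = 74.234 s.
Net downstream speed = 6.309 m/s.
Drift = 6.309 × 74.234 = 468.313 m (downstream).

468.3 m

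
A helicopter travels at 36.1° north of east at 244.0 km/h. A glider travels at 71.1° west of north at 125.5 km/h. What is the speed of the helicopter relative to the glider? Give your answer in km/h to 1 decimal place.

332.3 km/h

Taking east as x and north as y: helicopter velocity = (197.150, 143.764) km/h; glider velocity = (-118.734, 40.652) km/h.
Velocity of helicopter relative to glider = (197.150, 143.764) − (-118.734, 40.652) = (315.883, 103.112) km/h.
Magnitude = |(315.883, 103.112)| = 332.287 km/h.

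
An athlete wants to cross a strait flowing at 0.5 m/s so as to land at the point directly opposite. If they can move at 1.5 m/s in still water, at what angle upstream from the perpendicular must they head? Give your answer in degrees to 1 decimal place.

To cancel the current, the upstream component of the athlete's velocity must equal the flow: 1.5 sin θ = 0.5.
sin θ = 0.5 / 1.5 = 0.3333.
θ = arcsin(0.3333) = 19.471°.

19.5°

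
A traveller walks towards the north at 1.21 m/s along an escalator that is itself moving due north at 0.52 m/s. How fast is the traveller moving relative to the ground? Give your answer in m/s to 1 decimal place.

Taking east as x and north as y: escalator velocity = (0.000, 0.520) m/s; traveller velocity relative to escalator = (0.000, 1.210) m/s.
Velocity relative to ground = (0.000, 0.520) + (0.000, 1.210) = (0.000, 1.730) m/s.
Speed = |(0.000, 1.730)| = 1.730 m/s.

1.7 m/s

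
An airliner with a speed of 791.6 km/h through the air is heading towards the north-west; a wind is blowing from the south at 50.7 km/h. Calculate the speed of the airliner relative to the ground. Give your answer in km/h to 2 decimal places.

Taking east as x and north as y: velocity relative to the air = (-559.746, 559.746) km/h; the air relative to ground = (0.000, 50.700) km/h.
Velocity relative to ground = (-559.746, 559.746) + (0.000, 50.700) = (-559.746, 610.446) km/h.
Speed = |(-559.746, 610.446)| = 828.227 km/h.

828.23 km/h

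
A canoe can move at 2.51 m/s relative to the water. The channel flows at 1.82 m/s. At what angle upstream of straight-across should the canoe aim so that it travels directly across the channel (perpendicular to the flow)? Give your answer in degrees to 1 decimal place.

46.5°

To cancel the current, the upstream component of the canoe's velocity must equal the flow: 2.51 sin θ = 1.82.
sin θ = 1.82 / 2.51 = 0.7251.
θ = arcsin(0.7251) = 46.477°.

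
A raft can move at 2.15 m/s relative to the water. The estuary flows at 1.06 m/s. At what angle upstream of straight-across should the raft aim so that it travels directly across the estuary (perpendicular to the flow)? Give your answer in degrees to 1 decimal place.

To cancel the current, the upstream component of the raft's velocity must equal the flow: 2.15 sin θ = 1.06.
sin θ = 1.06 / 2.15 = 0.4930.
θ = arcsin(0.4930) = 29.539°.

29.5°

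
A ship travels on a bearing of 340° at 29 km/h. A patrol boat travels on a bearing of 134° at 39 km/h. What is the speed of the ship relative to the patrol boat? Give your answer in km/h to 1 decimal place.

66.3 km/h

Taking east as x and north as y: ship velocity = (-9.919, 27.251) km/h; patrol boat velocity = (28.054, -27.092) km/h.
Velocity of ship relative to patrol boat = (-9.919, 27.251) − (28.054, -27.092) = (-37.973, 54.343) km/h.
Magnitude = |(-37.973, 54.343)| = 66.295 km/h.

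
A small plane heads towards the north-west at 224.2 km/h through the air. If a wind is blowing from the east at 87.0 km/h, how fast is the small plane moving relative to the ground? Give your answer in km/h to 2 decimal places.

Taking east as x and north as y: velocity relative to the air = (-158.533, 158.533) km/h; the air relative to ground = (-87.000, 0.000) km/h.
Velocity relative to ground = (-158.533, 158.533) + (-87.000, 0.000) = (-245.533, 158.533) km/h.
Speed = |(-245.533, 158.533)| = 292.266 km/h.

292.27 km/h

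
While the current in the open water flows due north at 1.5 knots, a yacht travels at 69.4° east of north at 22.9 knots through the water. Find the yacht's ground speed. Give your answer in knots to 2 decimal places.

Taking east as x and north as y: velocity relative to the water = (21.436, 8.057) knots; the water relative to ground = (0.000, 1.500) knots.
Velocity relative to ground = (21.436, 8.057) + (0.000, 1.500) = (21.436, 9.557) knots.
Speed = |(21.436, 9.557)| = 23.470 knots.

23.47 knots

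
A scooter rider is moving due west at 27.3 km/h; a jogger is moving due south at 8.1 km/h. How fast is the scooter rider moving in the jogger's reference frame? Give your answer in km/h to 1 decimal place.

Taking east as x and north as y: scooter rider velocity = (-27.300, 0.000) km/h; jogger velocity = (0.000, -8.100) km/h.
Velocity of scooter rider relative to jogger = (-27.300, 0.000) − (0.000, -8.100) = (-27.300, 8.100) km/h.
Magnitude = |(-27.300, 8.100)| = 28.476 km/h.

28.5 km/h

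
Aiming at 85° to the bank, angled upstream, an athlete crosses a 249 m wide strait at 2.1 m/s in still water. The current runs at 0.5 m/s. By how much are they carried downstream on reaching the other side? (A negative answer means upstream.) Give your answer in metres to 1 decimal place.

37.7 m

Perpendicular speed = 2.092 m/s; crossing time = 249 / 2.092 = 119.024 s.
Net downstream speed = 0.317 m/s.
Drift = 0.317 × 119.024 = 37.727 m (downstream).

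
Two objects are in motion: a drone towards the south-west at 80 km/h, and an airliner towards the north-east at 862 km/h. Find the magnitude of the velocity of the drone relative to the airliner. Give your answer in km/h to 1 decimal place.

942.0 km/h

Taking east as x and north as y: drone velocity = (-56.569, -56.569) km/h; airliner velocity = (609.526, 609.526) km/h.
Velocity of drone relative to airliner = (-56.569, -56.569) − (609.526, 609.526) = (-666.095, -666.095) km/h.
Magnitude = |(-666.095, -666.095)| = 942.000 km/h.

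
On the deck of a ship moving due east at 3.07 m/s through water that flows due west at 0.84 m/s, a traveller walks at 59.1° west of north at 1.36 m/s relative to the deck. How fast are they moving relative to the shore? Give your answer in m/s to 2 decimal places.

In east/north components (m/s): traveller relative to ship = (-1.167, 0.698); ship relative to water = (3.070, 0.000); water relative to ground = (-0.840, 0.000).
Sum = (1.063, 0.698) m/s.
Speed = |(1.063, 0.698)| = 1.272 m/s.

1.27 m/s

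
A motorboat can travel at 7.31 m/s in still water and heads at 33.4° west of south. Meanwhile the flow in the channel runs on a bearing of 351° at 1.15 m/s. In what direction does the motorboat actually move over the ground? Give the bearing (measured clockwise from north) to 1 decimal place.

220.2°

Taking east as x and north as y: velocity relative to the water = (-4.024, -6.103) m/s; the water relative to ground = (-0.180, 1.136) m/s.
Velocity relative to ground = (-4.024, -6.103) + (-0.180, 1.136) = (-4.204, -4.967) m/s.
Bearing = atan2(-4.20, -4.97) = 220.24° clockwise from north.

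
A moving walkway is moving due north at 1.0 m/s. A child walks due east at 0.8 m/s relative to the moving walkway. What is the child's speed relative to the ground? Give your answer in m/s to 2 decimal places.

1.28 m/s

Taking east as x and north as y: moving walkway velocity = (0.000, 1.000) m/s; child velocity relative to moving walkway = (0.800, 0.000) m/s.
Velocity relative to ground = (0.000, 1.000) + (0.800, 0.000) = (0.800, 1.000) m/s.
Speed = |(0.800, 1.000)| = 1.281 m/s.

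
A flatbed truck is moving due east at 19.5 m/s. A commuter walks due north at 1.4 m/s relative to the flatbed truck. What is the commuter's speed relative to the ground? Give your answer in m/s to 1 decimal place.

19.6 m/s

Taking east as x and north as y: flatbed truck velocity = (19.500, 0.000) m/s; commuter velocity relative to flatbed truck = (0.000, 1.400) m/s.
Velocity relative to ground = (19.500, 0.000) + (0.000, 1.400) = (19.500, 1.400) m/s.
Speed = |(19.500, 1.400)| = 19.550 m/s.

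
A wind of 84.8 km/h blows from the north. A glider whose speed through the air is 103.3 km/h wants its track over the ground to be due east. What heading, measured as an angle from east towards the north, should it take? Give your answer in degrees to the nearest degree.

55°

The wind pushes perpendicular to the desired track; the heading must have a component into the wind equal to 84.8 km/h: 103.3 sin θ = 84.8.
sin θ = 0.8209, so θ = 55.176°.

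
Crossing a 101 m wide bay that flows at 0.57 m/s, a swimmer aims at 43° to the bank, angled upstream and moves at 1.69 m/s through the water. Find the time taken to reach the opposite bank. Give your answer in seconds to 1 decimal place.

87.6 s

The component of the swimmer's velocity perpendicular to the bank is 1.69 × sin 43° = 1.153 m/s.
The current is parallel to the bank, so it does not affect the crossing time.
Time = 101 / 1.153 = 87.630 s.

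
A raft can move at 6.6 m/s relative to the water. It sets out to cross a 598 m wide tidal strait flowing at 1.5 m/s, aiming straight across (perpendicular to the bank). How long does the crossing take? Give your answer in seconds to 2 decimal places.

The component of the raft's velocity perpendicular to the bank is 6.6 m/s.
Only the cross-stream component determines the crossing time; the current contributes nothing perpendicular to the bank.
Time = 598 / 6.600 = 90.606 s.

90.61 s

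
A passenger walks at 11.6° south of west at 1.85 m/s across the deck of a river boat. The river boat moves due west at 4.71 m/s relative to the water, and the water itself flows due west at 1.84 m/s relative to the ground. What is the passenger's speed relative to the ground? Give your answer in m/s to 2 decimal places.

In east/north components (m/s): passenger relative to river boat = (-1.812, -0.372); river boat relative to water = (-4.710, 0.000); water relative to ground = (-1.840, 0.000).
Sum = (-8.362, -0.372) m/s.
Speed = |(-8.362, -0.372)| = 8.370 m/s.

8.37 m/s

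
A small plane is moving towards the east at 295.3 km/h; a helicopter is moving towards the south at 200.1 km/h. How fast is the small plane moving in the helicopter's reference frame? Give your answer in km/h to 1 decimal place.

356.7 km/h

Taking east as x and north as y: small plane velocity = (295.300, 0.000) km/h; helicopter velocity = (0.000, -200.100) km/h.
Velocity of small plane relative to helicopter = (295.300, 0.000) − (0.000, -200.100) = (295.300, 200.100) km/h.
Magnitude = |(295.300, 200.100)| = 356.710 km/h.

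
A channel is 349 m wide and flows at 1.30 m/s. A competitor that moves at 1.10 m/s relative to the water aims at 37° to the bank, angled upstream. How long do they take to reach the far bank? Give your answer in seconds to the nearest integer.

527 s

The component of the competitor's velocity perpendicular to the bank is 1.10 × sin 37° = 0.662 m/s.
The flow acts along the bank and has no component across it.
Time = 349 / 0.662 = 527.193 s.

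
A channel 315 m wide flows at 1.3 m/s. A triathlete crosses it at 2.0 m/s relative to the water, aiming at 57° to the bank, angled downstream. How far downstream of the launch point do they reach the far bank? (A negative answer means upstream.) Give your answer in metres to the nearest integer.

Perpendicular speed = 1.677 m/s; crossing time = 315 / 1.677 = 187.797 s.
Net downstream speed = 2.389 m/s.
Drift = 2.389 × 187.797 = 448.700 m (downstream).

449 m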